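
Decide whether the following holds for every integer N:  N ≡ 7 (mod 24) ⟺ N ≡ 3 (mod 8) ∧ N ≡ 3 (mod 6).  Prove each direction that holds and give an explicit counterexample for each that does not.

(⇒) fails and (⇐) fails.

Forward direction. This fails: N = 7 gives 7 ≡ 7 (mod 24) but 7 ≡ 7 (mod 8), so the conjunction on the right does not hold.

Converse. This fails: N = 3 satisfies both congruences on the right (3 ≡ 3 mod 8 and 3 ≡ 3 mod 6) yet 3 ≡ 3 (mod 24), not 7.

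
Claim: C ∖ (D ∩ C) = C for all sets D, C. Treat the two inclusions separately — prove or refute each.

(⟹) Let x ∈ C ∖ (D ∩ C). Then x ∈ C and x ∉ D, from which x ∈ C.

(⟸) This inclusion fails. Take D = {1}, C = {1}; then 1 ∈ C but 1 ∉ C ∖ (D ∩ C).

The sets are not equal: only the forward inclusion holds.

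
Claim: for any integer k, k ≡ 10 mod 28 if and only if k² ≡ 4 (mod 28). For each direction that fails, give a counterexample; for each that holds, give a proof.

(⇒) This fails: take k = 10. Then 10 ≡ 10 (mod 28), but 10² = 100 ≡ 16 (mod 28), not 4.

(⇐) This fails: take k = 2. Then 2² = 4 ≡ 4 (mod 28), yet 2 ≡ 2 (mod 28), not 10.

(⇒) fails and (⇐) fails.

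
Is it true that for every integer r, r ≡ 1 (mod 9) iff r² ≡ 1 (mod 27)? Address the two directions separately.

(⟹) This fails: take r = 10. Then 10 ≡ 1 (mod 9), but 10² = 100 ≡ 19 (mod 27), not 1.

(⟸) This fails: take r = 26. Then 26² = 676 ≡ 1 (mod 27), yet 26 ≡ 8 (mod 9), not 1.

Neither direction holds.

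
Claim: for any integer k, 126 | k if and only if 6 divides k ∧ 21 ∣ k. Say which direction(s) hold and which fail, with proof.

(⇒) If 126 ∣ k, write k = 126q. Since 126 = 21·6, k = 6·(21q), so 6 ∣ k; and since 126 = 6·21, k = 21·(6q), so 21 ∣ k.

(⇐) This fails: take k = 42. Both 6 ∣ 42 and 21 ∣ 42, yet 42 is not a multiple of 126 (since 42 = 0·126 + 42), so 126 ∤ 42.

Only the forward implication holds.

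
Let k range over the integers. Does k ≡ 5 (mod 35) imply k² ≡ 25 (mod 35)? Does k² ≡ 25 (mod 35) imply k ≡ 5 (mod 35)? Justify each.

Forward direction. Suppose k ≡ 5 (mod 35). Write k = 35j + 5. Then (35j + 5)² = 1225j² + 350j + 25 = 35(35j² + 10j) + 25, so k² ≡ 25 (mod 35).

Converse. This fails: take k = 30. Then 30² = 900 ≡ 25 (mod 35), yet 30 ≡ 30 (mod 35), not 5.

The forward direction holds; the converse fails.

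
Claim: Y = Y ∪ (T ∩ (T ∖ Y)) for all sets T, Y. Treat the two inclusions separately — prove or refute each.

(⊇) This inclusion fails. Take T = {1}, Y = ∅; then 1 ∈ Y ∪ (T ∩ (T ∖ Y)) but 1 ∉ Y.

(⊆) Let x ∈ Y. Then either x ∈ Y and x ∉ T; or x ∈ T ∩ Y. In each case x ∈ Y ∪ (T ∩ (T ∖ Y)), so Y ⊆ Y ∪ (T ∩ (T ∖ Y)).

The sets are not equal: only the forward inclusion holds.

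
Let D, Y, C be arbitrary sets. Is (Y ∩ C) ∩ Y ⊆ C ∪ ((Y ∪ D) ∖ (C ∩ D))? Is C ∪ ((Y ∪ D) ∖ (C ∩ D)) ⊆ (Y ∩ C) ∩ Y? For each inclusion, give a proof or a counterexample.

Only the forward inclusion holds.

(⊇) This inclusion fails. Take D = {1}, Y = ∅, C = ∅; then 1 ∈ C ∪ ((Y ∪ D) ∖ (C ∩ D)) but 1 ∉ (Y ∩ C) ∩ Y.

(⊆) Let x ∈ (Y ∩ C) ∩ Y. Then either x ∈ Y ∩ C and x ∉ D; or x ∈ D ∩ Y ∩ C. In each case x ∈ C ∪ ((Y ∪ D) ∖ (C ∩ D)), so (Y ∩ C) ∩ Y ⊆ C ∪ ((Y ∪ D) ∖ (C ∩ D)).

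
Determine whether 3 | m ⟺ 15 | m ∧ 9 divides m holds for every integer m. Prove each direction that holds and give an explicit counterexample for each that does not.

Only the converse holds.

(⇒) This fails: take m = 3. Certainly 3 ∣ 3, but 15 ∤ 3.

(⇐) Suppose 15 ∣ m and 9 ∣ m. Any common multiple of 15 and 9 is a multiple of their lcm; here lcm(15, 9) = 15·9/gcd(15, 9) = 135/3 = 45, so 45 ∣ m. Since 3 ∣ 45, it follows that 3 ∣ m.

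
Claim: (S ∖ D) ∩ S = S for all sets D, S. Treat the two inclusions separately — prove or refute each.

Only the forward inclusion holds.

(⊆) Let x ∈ (S ∖ D) ∩ S. Then x ∈ S and x ∉ D, from which x ∈ S.

(⊇) This inclusion fails. Take D = {1}, S = {1}; then 1 ∈ S but 1 ∉ (S ∖ D) ∩ S.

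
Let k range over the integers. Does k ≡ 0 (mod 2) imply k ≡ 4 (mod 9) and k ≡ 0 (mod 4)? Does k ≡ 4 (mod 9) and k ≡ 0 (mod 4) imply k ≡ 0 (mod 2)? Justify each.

(⇒) fails; (⇐) holds.

(⟹) This fails: k = 0 gives 0 ≡ 0 (mod 2) but 0 ≡ 0 (mod 9), so the conjunction on the right does not hold.

(⟸) Conversely, if k ≡ 4 (mod 9) and k ≡ 0 (mod 4), then by the Chinese remainder theorem k ≡ 4 (mod 36). Since 4 ≡ 0 (mod 2) and 2 ∣ 36, we get k ≡ 0 (mod 2).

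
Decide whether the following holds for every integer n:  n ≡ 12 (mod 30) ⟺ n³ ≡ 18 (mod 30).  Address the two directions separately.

(⇐) Suppose n³ ≡ 18 (mod 30). The only residue r in {0, …, 29} with r³ ≡ 18 (mod 30) is r = 12, so n ≡ 12 (mod 30).

(⇒) Suppose n ≡ 12 (mod 30). Write n = 30j + 12. Then (30j + 12)³ = 27000j³ + 32400j² + 12960j + 1728 = 30(900j³ + 1080j² + 432j + 57) + 18, so n³ ≡ 18 (mod 30).

Equivalent; both directions hold.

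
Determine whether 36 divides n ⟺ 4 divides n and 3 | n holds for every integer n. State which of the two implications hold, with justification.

Not equivalent: only (⇒) holds.

(→) If 36 ∣ n, write n = 36q. Since 36 = 9·4, n = 4·(9q), so 4 ∣ n; and since 36 = 12·3, n = 3·(12q), so 3 ∣ n.

(←) This fails: take n = 12. Both 4 ∣ 12 and 3 ∣ 12, yet 12 is not a multiple of 36 (since 12 = 0·36 + 12), so 36 ∤ 12.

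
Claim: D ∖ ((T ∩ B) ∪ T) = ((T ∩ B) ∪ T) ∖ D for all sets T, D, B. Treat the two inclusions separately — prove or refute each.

(⊆) fails and (⊇) fails.

(⊆) This inclusion fails. Take T = ∅, D = {1}, B = ∅; then 1 ∈ D ∖ ((T ∩ B) ∪ T) but 1 ∉ ((T ∩ B) ∪ T) ∖ D.

(⊇) This inclusion fails. Take T = {1}, D = ∅, B = ∅; then 1 ∈ ((T ∩ B) ∪ T) ∖ D but 1 ∉ D ∖ ((T ∩ B) ∪ T).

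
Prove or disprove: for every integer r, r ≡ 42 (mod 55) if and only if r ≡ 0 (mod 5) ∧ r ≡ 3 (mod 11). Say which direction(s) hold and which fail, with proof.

Both directions fail.

(⇒) This fails: r = 42 gives 42 ≡ 42 (mod 55) but 42 ≡ 2 (mod 5), so the conjunction on the right does not hold.

(⇐) This fails: r = 25 satisfies both congruences on the right (25 ≡ 0 mod 5 and 25 ≡ 3 mod 11) yet 25 ≡ 25 (mod 55), not 42.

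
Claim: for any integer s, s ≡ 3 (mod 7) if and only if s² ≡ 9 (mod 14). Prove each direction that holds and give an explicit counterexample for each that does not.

[⇒] This fails: take s = 10. Then 10 ≡ 3 (mod 7), but 10² = 100 ≡ 2 (mod 14), not 9.

[⇐] This fails: take s = 11. Then 11² = 121 ≡ 9 (mod 14), yet 11 ≡ 4 (mod 7), not 3.

(⇒) fails and (⇐) fails.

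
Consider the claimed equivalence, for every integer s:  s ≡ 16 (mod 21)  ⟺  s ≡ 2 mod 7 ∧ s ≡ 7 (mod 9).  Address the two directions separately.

[⇒] This fails: s = 58 gives 58 ≡ 16 (mod 21) but 58 ≡ 4 (mod 9), so the conjunction on the right does not hold.

[⇐] Conversely, if s ≡ 2 (mod 7) and s ≡ 7 (mod 9), then by the Chinese remainder theorem s ≡ 16 (mod 63). Since 16 ≡ 16 (mod 21) and 21 ∣ 63, we get s ≡ 16 (mod 21).

Not equivalent: only (⇐) holds.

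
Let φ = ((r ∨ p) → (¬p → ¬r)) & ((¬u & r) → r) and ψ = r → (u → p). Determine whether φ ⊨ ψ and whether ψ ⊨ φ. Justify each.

Not equivalent: only (⇒) holds.

(⇒) Assume the antecedent. If p is true, r → (u → p) reduces to true regardless of the other variables. If p is false, the antecedent forces (p = F, u = F, r = F) or (p = F, u = T, r = F), and r → (u → p) holds there. Either way r → (u → p) holds.

(⇐) This fails. Under p = F, u = F, r = T, the left side is false but the right side is true.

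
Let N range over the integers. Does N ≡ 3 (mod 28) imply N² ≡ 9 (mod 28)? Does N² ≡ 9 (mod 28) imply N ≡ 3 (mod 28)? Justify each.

Only the forward direction holds.

Converse. This fails: take N = 11. Then 11² = 121 ≡ 9 (mod 28), yet 11 ≡ 11 (mod 28), not 3.

Forward direction. Suppose N ≡ 3 (mod 28). Write N = 28j + 3. Then (28j + 3)² = 784j² + 168j + 9 = 28(28j² + 6j) + 9, so N² ≡ 9 (mod 28).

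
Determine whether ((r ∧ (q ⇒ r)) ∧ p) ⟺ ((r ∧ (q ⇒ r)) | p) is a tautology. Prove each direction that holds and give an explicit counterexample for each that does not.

(⟹) Assume the antecedent. If r is true, (r ∧ (q ⇒ r)) | p reduces to true regardless of the other variables. If r is false, the antecedent cannot hold. Either way (r ∧ (q ⇒ r)) | p holds.

(⟸) This fails. Under r = T, p = F, q = F, the left side is false but the right side is true.

Only the forward implication holds.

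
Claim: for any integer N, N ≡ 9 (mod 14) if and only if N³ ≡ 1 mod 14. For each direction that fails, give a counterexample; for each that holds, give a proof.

Only the forward implication holds.

[⇒] Suppose N ≡ 9 (mod 14). Write N = 14j + 9. Then (14j + 9)³ = 2744j³ + 5292j² + 3402j + 729 = 14(196j³ + 378j² + 243j + 52) + 1, so N³ ≡ 1 (mod 14).

[⇐] This fails: take N = 1. Then 1³ = 1 ≡ 1 (mod 14), yet 1 ≡ 1 (mod 14), not 9.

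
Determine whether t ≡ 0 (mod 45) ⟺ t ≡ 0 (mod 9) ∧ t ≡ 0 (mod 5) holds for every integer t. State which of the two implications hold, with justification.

Equivalent; both directions hold.

[⇐] If t ≡ 0 (mod 9) and t ≡ 0 (mod 5), then by the Chinese remainder theorem t ≡ 0 (mod 45). This is exactly t ≡ 0 (mod 45).

[⇒] Suppose t ≡ 0 (mod 45); write t = 45j + 0. Since 9 ∣ 45, reducing mod 9 gives t ≡ 0 (mod 9); since 5 ∣ 45, reducing mod 5 gives t ≡ 0 (mod 5).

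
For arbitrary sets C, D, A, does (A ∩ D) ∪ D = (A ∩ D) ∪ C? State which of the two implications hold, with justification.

Forward inclusion. This inclusion fails. Take C = ∅, D = {1}, A = ∅; then 1 ∈ (A ∩ D) ∪ D but 1 ∉ (A ∩ D) ∪ C.

Reverse inclusion. This inclusion fails. Take C = {1}, D = ∅, A = ∅; then 1 ∈ (A ∩ D) ∪ C but 1 ∉ (A ∩ D) ∪ D.

(⊆) fails and (⊇) fails.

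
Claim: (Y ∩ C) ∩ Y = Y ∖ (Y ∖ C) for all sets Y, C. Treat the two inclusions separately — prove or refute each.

Forward inclusion. Let x ∈ (Y ∩ C) ∩ Y. Then x ∈ Y ∩ C, from which x ∈ Y ∖ (Y ∖ C).

Reverse inclusion. Let x ∈ Y ∖ (Y ∖ C). Then x ∈ Y ∩ C, from which x ∈ (Y ∩ C) ∩ Y.

Both inclusions hold.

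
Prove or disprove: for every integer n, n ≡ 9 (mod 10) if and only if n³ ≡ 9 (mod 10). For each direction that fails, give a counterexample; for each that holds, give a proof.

Both directions hold; the statement is true.

(⇒) Suppose n ≡ 9 (mod 10). Write n = 10j + 9. Then (10j + 9)³ = 1000j³ + 2700j² + 2430j + 729 = 10(100j³ + 270j² + 243j + 72) + 9, so n³ ≡ 9 (mod 10).

(⇐) Conversely, suppose n³ ≡ 9 (mod 10). The only residue r in {0, …, 9} with r³ ≡ 9 (mod 10) is r = 9, so n ≡ 9 (mod 10).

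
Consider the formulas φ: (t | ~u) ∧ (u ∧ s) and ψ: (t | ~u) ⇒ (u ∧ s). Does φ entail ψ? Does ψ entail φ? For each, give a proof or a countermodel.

(←) This fails. Under t = F, s = F, u = T, the left side is false but the right side is true.

(→) Assume the antecedent. If t is true, the antecedent forces (t = T, s = T, u = T), and (t | ~u) ⇒ (u ∧ s) holds there. If t is false, the antecedent cannot hold. Either way (t | ~u) ⇒ (u ∧ s) holds.

The forward direction holds; the converse fails.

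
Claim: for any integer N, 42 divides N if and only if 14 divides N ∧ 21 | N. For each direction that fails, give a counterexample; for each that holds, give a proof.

Both directions hold.

(⟸) Suppose 14 ∣ N and 21 ∣ N. Any common multiple of 14 and 21 is a multiple of their lcm; here lcm(14, 21) = 14·21/gcd(14, 21) = 294/7 = 42, so 42 ∣ N.

(⟹) If 42 ∣ N, write N = 42q. Since 42 = 3·14, N = 14·(3q), so 14 ∣ N; and since 42 = 2·21, N = 21·(2q), so 21 ∣ N.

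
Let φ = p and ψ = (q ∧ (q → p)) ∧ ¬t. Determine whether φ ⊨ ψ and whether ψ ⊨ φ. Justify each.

(→) This fails. Under q = F, t = F, p = T, the left side is true but the right side is false.

(←) Assume the antecedent. If q is true, the antecedent forces (q = T, t = F, p = T), and p holds there. If q is false, the antecedent cannot hold. Either way p holds.

Not equivalent: only (⇐) holds.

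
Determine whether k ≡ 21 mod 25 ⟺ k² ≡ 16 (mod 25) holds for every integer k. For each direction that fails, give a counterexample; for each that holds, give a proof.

Forward direction. Suppose k ≡ 21 mod 25. Write k = 25j + 21. Then (25j + 21)² = 625j² + 1050j + 441 = 25(25j² + 42j + 17) + 16, so k² ≡ 16 (mod 25).

Converse. This fails: take k = 4. Then 4² = 16 ≡ 16 (mod 25), yet 4 ≡ 4 (mod 25), not 21.

(⇒) holds; (⇐) fails.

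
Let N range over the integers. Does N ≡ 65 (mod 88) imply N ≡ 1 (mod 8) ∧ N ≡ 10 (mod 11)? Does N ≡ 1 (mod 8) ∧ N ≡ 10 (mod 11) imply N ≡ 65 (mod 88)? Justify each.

(⇒) Suppose N ≡ 65 (mod 88); write N = 88j + 65. Since 8 ∣ 88, reducing mod 8 gives N ≡ 65 ≡ 1 (mod 8); since 11 ∣ 88, reducing mod 11 gives N ≡ 65 ≡ 10 (mod 11).

(⇐) Conversely, if N ≡ 1 (mod 8) and N ≡ 10 (mod 11), then by the Chinese remainder theorem N ≡ 65 (mod 88). This is exactly N ≡ 65 (mod 88).

The biconditional holds.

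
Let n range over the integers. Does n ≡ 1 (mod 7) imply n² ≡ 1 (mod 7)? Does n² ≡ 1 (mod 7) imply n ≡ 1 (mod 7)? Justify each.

(⇒) Suppose n ≡ 1 (mod 7). Write n = 7j + 1. Then (7j + 1)² = 49j² + 14j + 1 = 7(7j² + 2j) + 1, so n² ≡ 1 (mod 7).

(⇐) This fails: take n = 6. Then 6² = 36 ≡ 1 (mod 7), yet 6 ≡ 6 (mod 7), not 1.

Only the forward implication holds.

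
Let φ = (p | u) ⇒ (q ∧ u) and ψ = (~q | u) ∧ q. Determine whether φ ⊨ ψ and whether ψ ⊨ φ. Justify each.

Only the converse holds.

(⇒) This fails. Under p = F, u = F, q = F, the left side is true but the right side is false.

(⇐) Assume the antecedent. If p is true, the antecedent forces (p = T, u = T, q = T), and (p | u) ⇒ (q ∧ u) holds there. If p is false, the antecedent forces (p = F, u = T, q = T), and (p | u) ⇒ (q ∧ u) holds there. Either way (p | u) ⇒ (q ∧ u) holds.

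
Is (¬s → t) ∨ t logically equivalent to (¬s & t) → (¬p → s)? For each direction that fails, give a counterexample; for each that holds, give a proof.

(→) This fails. Under t = T, s = F, p = F, the left side is true but the right side is false.

(←) This fails. Under t = F, s = F, p = F, the left side is false but the right side is true.

(⇒) fails and (⇐) fails.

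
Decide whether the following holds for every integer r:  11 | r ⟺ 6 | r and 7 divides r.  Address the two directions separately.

(⇒) fails and (⇐) fails.

(⇒) This fails: take r = 11. Certainly 11 ∣ 11, but 6 ∤ 11.

(⇐) This fails: take r = 42. Both 6 ∣ 42 and 7 ∣ 42, yet 42 is not a multiple of 11 (since 42 = 3·11 + 9), so 11 ∤ 42.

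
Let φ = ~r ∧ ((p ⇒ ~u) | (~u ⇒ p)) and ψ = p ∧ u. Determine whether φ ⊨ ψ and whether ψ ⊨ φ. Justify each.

(⇒) fails and (⇐) fails.

(⟹) This fails. Under r = F, p = F, u = F, the left side is true but the right side is false.

(⟸) This fails. Under r = T, p = T, u = T, the left side is false but the right side is true.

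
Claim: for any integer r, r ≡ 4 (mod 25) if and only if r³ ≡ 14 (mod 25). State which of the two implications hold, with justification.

Both directions hold.

(→) Suppose r ≡ 4 (mod 25). Write r = 25j + 4. Then (25j + 4)³ = 15625j³ + 7500j² + 1200j + 64 = 25(625j³ + 300j² + 48j + 2) + 14, so r³ ≡ 14 (mod 25).

(←) Conversely, suppose r³ ≡ 14 (mod 25). The only residue r in {0, …, 24} with r³ ≡ 14 (mod 25) is r = 4, so r ≡ 4 (mod 25).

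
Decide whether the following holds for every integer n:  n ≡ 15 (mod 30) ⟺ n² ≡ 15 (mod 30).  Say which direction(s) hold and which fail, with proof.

(⟸) Suppose n² ≡ 15 (mod 30). The only residue r in {0, …, 29} with r² ≡ 15 (mod 30) is r = 15, so n ≡ 15 (mod 30).

(⟹) Suppose n ≡ 15 (mod 30). Write n = 30j + 15. Then (30j + 15)² = 900j² + 900j + 225 = 30(30j² + 30j + 7) + 15, so n² ≡ 15 (mod 30).

Equivalent; both directions hold.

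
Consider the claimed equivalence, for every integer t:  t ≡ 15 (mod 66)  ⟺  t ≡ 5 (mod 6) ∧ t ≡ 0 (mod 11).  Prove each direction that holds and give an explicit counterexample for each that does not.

[⇒] This fails: t = 15 gives 15 ≡ 15 (mod 66) but 15 ≡ 3 (mod 6), so the conjunction on the right does not hold.

[⇐] This fails: t = 11 satisfies both congruences on the right (11 ≡ 5 mod 6 and 11 ≡ 0 mod 11) yet 11 ≡ 11 (mod 66), not 15.

Both directions fail.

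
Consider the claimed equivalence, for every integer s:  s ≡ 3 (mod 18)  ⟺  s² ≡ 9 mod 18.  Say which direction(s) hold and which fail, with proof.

Only the forward direction holds.

(←) This fails: take s = 9. Then 9² = 81 ≡ 9 (mod 18), yet 9 ≡ 9 (mod 18), not 3.

(→) Suppose s ≡ 3 (mod 18). Write s = 18j + 3. Then (18j + 3)² = 324j² + 108j + 9 = 18(18j² + 6j) + 9, so s² ≡ 9 (mod 18).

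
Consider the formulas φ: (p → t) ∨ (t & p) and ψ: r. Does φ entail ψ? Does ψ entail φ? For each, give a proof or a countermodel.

(⟹) This fails. Under r = F, t = F, p = F, the left side is true but the right side is false.

(⟸) This fails. Under r = T, t = F, p = T, the left side is false but the right side is true.

(⇒) fails and (⇐) fails.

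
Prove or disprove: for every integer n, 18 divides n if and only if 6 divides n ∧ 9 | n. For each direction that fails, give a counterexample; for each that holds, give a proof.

Both directions hold.

Forward direction. If 18 ∣ n, write n = 18q. Since 18 = 3·6, n = 6·(3q), so 6 ∣ n; and since 18 = 2·9, n = 9·(2q), so 9 ∣ n.

Converse. Suppose 6 ∣ n and 9 ∣ n. Any common multiple of 6 and 9 is a multiple of their lcm; here lcm(6, 9) = 6·9/gcd(6, 9) = 54/3 = 18, so 18 ∣ n.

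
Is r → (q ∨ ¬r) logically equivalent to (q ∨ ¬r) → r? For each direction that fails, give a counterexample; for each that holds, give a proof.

Forward direction. This fails. Under q = F, r = F, the left side is true but the right side is false.

Converse. This fails. Under q = F, r = T, the left side is false but the right side is true.

(⇒) fails and (⇐) fails.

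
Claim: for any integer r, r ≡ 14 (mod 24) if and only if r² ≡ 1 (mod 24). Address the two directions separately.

Both directions fail.

(→) This fails: take r = 14. Then 14 ≡ 14 (mod 24), but 14² = 196 ≡ 4 (mod 24), not 1.

(←) This fails: take r = 1. Then 1² = 1 ≡ 1 (mod 24), yet 1 ≡ 1 (mod 24), not 14.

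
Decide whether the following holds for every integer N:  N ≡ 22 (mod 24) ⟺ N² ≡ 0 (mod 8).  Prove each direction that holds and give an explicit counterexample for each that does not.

(⇒) fails and (⇐) fails.

[⇒] This fails: take N = 22. Then 22 ≡ 22 (mod 24), but 22² = 484 ≡ 4 (mod 8), not 0.

[⇐] This fails: take N = 0. Then 0² = 0 ≡ 0 (mod 8), yet 0 ≡ 0 (mod 24), not 22.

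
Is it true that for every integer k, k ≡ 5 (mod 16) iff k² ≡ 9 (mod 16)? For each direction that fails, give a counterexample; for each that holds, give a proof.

Not equivalent: only (⇒) holds.

(⟹) Suppose k ≡ 5 (mod 16). Write k = 16j + 5. Then (16j + 5)² = 256j² + 160j + 25 = 16(16j² + 10j + 1) + 9, so k² ≡ 9 (mod 16).

(⟸) This fails: take k = 3. Then 3² = 9 ≡ 9 (mod 16), yet 3 ≡ 3 (mod 16), not 5.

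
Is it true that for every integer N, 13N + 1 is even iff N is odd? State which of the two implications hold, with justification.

The biconditional holds.

[⇒] Suppose 13N + 1 is even. Since 13 is odd, 13N and N have the same parity, so 13N + 1 ≡ N + 1 (mod 2). As 1 is odd, 13N + 1 is even exactly when N is odd. Thus N is odd.

[⇐] Conversely, suppose N is odd; write N = 2j + 1. Then 13N + 1 = 13·(2j + 1) + 1 = 2·13j + 14, which is even.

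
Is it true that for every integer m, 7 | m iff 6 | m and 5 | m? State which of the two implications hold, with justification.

(→) This fails: take m = 7. Certainly 7 ∣ 7, but 6 ∤ 7.

(←) This fails: take m = 30. Both 6 ∣ 30 and 5 ∣ 30, yet 30 is not a multiple of 7 (since 30 = 4·7 + 2), so 7 ∤ 30.

Neither implication holds.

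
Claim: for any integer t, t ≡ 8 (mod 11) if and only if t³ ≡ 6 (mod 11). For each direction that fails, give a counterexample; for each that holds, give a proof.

Both directions hold.

[⇒] Suppose t ≡ 8 (mod 11). Write t = 11j + 8. Then (11j + 8)³ = 1331j³ + 2904j² + 2112j + 512 = 11(121j³ + 264j² + 192j + 46) + 6, so t³ ≡ 6 (mod 11).

[⇐] Conversely, suppose t³ ≡ 6 (mod 11). The only residue r in {0, …, 10} with r³ ≡ 6 (mod 11) is r = 8, so t ≡ 8 (mod 11).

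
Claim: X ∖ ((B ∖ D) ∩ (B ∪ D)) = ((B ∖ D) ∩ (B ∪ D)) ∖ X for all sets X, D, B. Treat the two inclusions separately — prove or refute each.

Both inclusions fail.

(⊆) This inclusion fails. Take X = {1}, D = ∅, B = ∅; then 1 ∈ X ∖ ((B ∖ D) ∩ (B ∪ D)) but 1 ∉ ((B ∖ D) ∩ (B ∪ D)) ∖ X.

(⊇) This inclusion fails. Take X = ∅, D = ∅, B = {1}; then 1 ∈ ((B ∖ D) ∩ (B ∪ D)) ∖ X but 1 ∉ X ∖ ((B ∖ D) ∩ (B ∪ D)).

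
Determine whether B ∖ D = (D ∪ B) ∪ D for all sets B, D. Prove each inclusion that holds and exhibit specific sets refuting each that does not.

(⟸) This inclusion fails. Take B = ∅, D = {1}; then 1 ∈ (D ∪ B) ∪ D but 1 ∉ B ∖ D.

(⟹) Let x ∈ B ∖ D. Then x ∈ B and x ∉ D, from which x ∈ (D ∪ B) ∪ D.

The sets are not equal: only the forward inclusion holds.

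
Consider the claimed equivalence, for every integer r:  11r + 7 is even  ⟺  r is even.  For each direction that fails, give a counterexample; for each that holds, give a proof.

Neither implication holds.

Forward direction. This fails: r = 7 gives 11r + 7 = 84, which is even, but 7 is odd, not even.

Converse. This also fails: r = 4 is even, but 11r + 7 = 51 is odd, not even.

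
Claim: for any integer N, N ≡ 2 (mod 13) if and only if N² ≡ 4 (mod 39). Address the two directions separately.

Both directions fail.

(⟹) This fails: take N = 15. Then 15 ≡ 2 (mod 13), but 15² = 225 ≡ 30 (mod 39), not 4.

(⟸) This fails: take N = 11. Then 11² = 121 ≡ 4 (mod 39), yet 11 ≡ 11 (mod 13), not 2.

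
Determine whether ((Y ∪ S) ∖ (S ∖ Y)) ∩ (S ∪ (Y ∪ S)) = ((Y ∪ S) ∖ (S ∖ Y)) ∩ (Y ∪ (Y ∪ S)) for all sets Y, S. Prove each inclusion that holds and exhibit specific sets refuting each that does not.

(⊆) Let x ∈ ((Y ∪ S) ∖ (S ∖ Y)) ∩ (S ∪ (Y ∪ S)). Then either x ∈ Y and x ∉ S; or x ∈ Y ∩ S. In each case x ∈ ((Y ∪ S) ∖ (S ∖ Y)) ∩ (Y ∪ (Y ∪ S)), so ((Y ∪ S) ∖ (S ∖ Y)) ∩ (S ∪ (Y ∪ S)) ⊆ ((Y ∪ S) ∖ (S ∖ Y)) ∩ (Y ∪ (Y ∪ S)).

(⊇) Let x ∈ ((Y ∪ S) ∖ (S ∖ Y)) ∩ (Y ∪ (Y ∪ S)). Then either x ∈ Y and x ∉ S; or x ∈ Y ∩ S. In each case x ∈ ((Y ∪ S) ∖ (S ∖ Y)) ∩ (S ∪ (Y ∪ S)), so ((Y ∪ S) ∖ (S ∖ Y)) ∩ (Y ∪ (Y ∪ S)) ⊆ ((Y ∪ S) ∖ (S ∖ Y)) ∩ (S ∪ (Y ∪ S)).

Both inclusions hold.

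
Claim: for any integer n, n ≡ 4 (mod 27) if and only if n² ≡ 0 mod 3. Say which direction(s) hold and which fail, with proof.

Neither direction holds.

(⟹) This fails: take n = 4. Then 4 ≡ 4 (mod 27), but 4² = 16 ≡ 1 (mod 3), not 0.

(⟸) This fails: take n = 0. Then 0² = 0 ≡ 0 (mod 3), yet 0 ≡ 0 (mod 27), not 4.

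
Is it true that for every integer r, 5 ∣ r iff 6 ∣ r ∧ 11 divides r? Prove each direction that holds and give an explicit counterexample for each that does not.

Forward direction. This fails: take r = 5. Certainly 5 ∣ 5, but 6 ∤ 5.

Converse. This fails: take r = 66. Both 6 ∣ 66 and 11 ∣ 66, yet 66 is not a multiple of 5 (since 66 = 13·5 + 1), so 5 ∤ 66.

Both directions fail.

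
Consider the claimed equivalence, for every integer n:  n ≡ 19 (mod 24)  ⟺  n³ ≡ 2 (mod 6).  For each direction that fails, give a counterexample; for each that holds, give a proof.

Both directions fail.

Forward direction. This fails: take n = 19. Then 19 ≡ 19 (mod 24), but 19³ = 6859 ≡ 1 (mod 6), not 2.

Converse. This fails: take n = 2. Then 2³ = 8 ≡ 2 (mod 6), yet 2 ≡ 2 (mod 24), not 19.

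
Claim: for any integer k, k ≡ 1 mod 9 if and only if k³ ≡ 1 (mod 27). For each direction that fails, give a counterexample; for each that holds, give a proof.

Both directions hold; the statement is true.

(⇐) The residues r modulo 27 with r³ ≡ 1 (mod 27) are exactly {1, 10, 19}, and each is ≡ 1 (mod 9).

(⇒) Suppose k ≡ 1 (mod 9). Working modulo 27, k ∈ {1, 10, 19}; for each such r, r³ ≡ 1 (mod 27).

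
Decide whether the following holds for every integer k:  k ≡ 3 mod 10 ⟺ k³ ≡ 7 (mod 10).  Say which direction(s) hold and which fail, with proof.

The biconditional holds.

[⇒] Suppose k ≡ 3 mod 10. Write k = 10j + 3. Then (10j + 3)³ = 1000j³ + 900j² + 270j + 27 = 10(100j³ + 90j² + 27j + 2) + 7, so k³ ≡ 7 (mod 10).

[⇐] Conversely, suppose k³ ≡ 7 (mod 10). The only residue r in {0, …, 9} with r³ ≡ 7 (mod 10) is r = 3, so k ≡ 3 (mod 10).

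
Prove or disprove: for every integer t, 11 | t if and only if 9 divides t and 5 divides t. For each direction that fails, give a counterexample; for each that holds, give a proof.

(⟹) This fails: take t = 11. Certainly 11 ∣ 11, but 9 ∤ 11.

(⟸) This fails: take t = 45. Both 9 ∣ 45 and 5 ∣ 45, yet 45 is not a multiple of 11 (since 45 = 4·11 + 1), so 11 ∤ 45.

Neither direction holds.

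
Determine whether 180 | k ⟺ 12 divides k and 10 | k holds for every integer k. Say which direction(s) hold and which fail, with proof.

Only the forward implication holds.

(←) This fails: take k = 60. Both 12 ∣ 60 and 10 ∣ 60, yet 60 is not a multiple of 180 (since 60 = 0·180 + 60), so 180 ∤ 60.

(→) If 180 ∣ k, write k = 180q. Since 180 = 15·12, k = 12·(15q), so 12 ∣ k; and since 180 = 18·10, k = 10·(18q), so 10 ∣ k.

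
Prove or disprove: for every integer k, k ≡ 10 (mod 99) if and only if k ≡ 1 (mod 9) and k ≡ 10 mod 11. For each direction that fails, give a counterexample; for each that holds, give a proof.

(⇒) Suppose k ≡ 10 (mod 99); write k = 99j + 10. Since 9 ∣ 99, reducing mod 9 gives k ≡ 10 ≡ 1 (mod 9); since 11 ∣ 99, reducing mod 11 gives k ≡ 10 (mod 11).

(⇐) Conversely, if k ≡ 1 (mod 9) and k ≡ 10 (mod 11), then by the Chinese remainder theorem k ≡ 10 (mod 99). This is exactly k ≡ 10 (mod 99).

Both directions hold.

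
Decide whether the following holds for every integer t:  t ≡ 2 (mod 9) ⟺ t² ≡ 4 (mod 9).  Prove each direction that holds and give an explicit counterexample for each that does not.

(⇐) This fails: take t = 7. Then 7² = 49 ≡ 4 (mod 9), yet 7 ≡ 7 (mod 9), not 2.

(⇒) Suppose t ≡ 2 (mod 9). Write t = 9j + 2. Then (9j + 2)² = 81j² + 36j + 4 = 9(9j² + 4j) + 4, so t² ≡ 4 (mod 9).

Only the forward direction holds.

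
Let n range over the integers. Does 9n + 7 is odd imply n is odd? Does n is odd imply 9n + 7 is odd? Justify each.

Both directions fail.

(→) This fails: n = 4 gives 9n + 7 = 43, which is odd, but 4 is even, not odd.

(←) This also fails: n = 5 is odd, but 9n + 7 = 52 is even, not odd.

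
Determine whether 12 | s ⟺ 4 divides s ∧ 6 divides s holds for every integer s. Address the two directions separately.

(⟸) Suppose 4 ∣ s and 6 ∣ s. Any common multiple of 4 and 6 is a multiple of their lcm; here lcm(4, 6) = 4·6/gcd(4, 6) = 24/2 = 12, so 12 ∣ s.

(⟹) If 12 ∣ s, write s = 12q. Since 12 = 3·4, s = 4·(3q), so 4 ∣ s; and since 12 = 2·6, s = 6·(2q), so 6 ∣ s.

Equivalent; both directions hold.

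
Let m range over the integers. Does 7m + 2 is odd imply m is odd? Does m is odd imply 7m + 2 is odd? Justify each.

(⟹) Suppose 7m + 2 is odd. Since 7 is odd, 7m and m have the same parity, so 7m + 2 ≡ m + 2 (mod 2). As 2 is even, 7m + 2 is odd exactly when m is odd. Thus m is odd.

(⟸) Conversely, suppose m is odd; write m = 2j + 1. Then 7m + 2 = 7·(2j + 1) + 2 = 2·7j + 9, which is odd.

Both directions hold.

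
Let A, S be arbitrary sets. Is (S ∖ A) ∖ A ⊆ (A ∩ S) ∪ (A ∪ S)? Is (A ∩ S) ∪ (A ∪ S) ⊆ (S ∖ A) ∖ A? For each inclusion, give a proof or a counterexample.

The sets are not equal: only the forward inclusion holds.

Reverse inclusion. This inclusion fails. Take A = {1}, S = ∅; then 1 ∈ (A ∩ S) ∪ (A ∪ S) but 1 ∉ (S ∖ A) ∖ A.

Forward inclusion. Let x ∈ (S ∖ A) ∖ A. Then x ∈ S and x ∉ A, from which x ∈ (A ∩ S) ∪ (A ∪ S).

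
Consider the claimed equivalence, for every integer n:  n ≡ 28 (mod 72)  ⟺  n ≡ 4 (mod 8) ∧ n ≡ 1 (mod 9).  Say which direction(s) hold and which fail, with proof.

(⇒) Suppose n ≡ 28 (mod 72); write n = 72j + 28. Since 8 ∣ 72, reducing mod 8 gives n ≡ 28 ≡ 4 (mod 8); since 9 ∣ 72, reducing mod 9 gives n ≡ 28 ≡ 1 (mod 9).

(⇐) Conversely, if n ≡ 4 (mod 8) and n ≡ 1 (mod 9), then by the Chinese remainder theorem n ≡ 28 (mod 72). This is exactly n ≡ 28 (mod 72).

Both directions hold; the statement is true.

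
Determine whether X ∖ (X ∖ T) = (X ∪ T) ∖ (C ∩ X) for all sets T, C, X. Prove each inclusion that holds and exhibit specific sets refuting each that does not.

(⟹) This inclusion fails. Take T = {1}, C = {1}, X = {1}; then 1 ∈ X ∖ (X ∖ T) but 1 ∉ (X ∪ T) ∖ (C ∩ X).

(⟸) This inclusion fails. Take T = {1}, C = ∅, X = ∅; then 1 ∈ (X ∪ T) ∖ (C ∩ X) but 1 ∉ X ∖ (X ∖ T).

(⊆) fails and (⊇) fails.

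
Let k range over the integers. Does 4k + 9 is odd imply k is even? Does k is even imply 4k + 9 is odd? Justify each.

The forward direction fails; the converse holds.

(⇒) This fails: take k = 7. Then 4k + 9 = 37, which is odd, yet k = 7 is odd, not even.

(⇐) Suppose k is even. Since 4 is even, 4k is even for every k, so 4k + 9 has the same parity as 9, which is odd. Hence 4k + 9 is odd.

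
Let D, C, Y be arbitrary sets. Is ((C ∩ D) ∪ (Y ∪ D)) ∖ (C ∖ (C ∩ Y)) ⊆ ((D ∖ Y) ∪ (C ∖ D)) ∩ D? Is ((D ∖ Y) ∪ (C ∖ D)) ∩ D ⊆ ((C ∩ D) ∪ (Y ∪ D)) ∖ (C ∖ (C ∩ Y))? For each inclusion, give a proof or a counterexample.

Forward inclusion. This inclusion fails. Take D = ∅, C = ∅, Y = {1}; then 1 ∈ ((C ∩ D) ∪ (Y ∪ D)) ∖ (C ∖ (C ∩ Y)) but 1 ∉ ((D ∖ Y) ∪ (C ∖ D)) ∩ D.

Reverse inclusion. This inclusion fails. Take D = {1}, C = {1}, Y = ∅; then 1 ∈ ((D ∖ Y) ∪ (C ∖ D)) ∩ D but 1 ∉ ((C ∩ D) ∪ (Y ∪ D)) ∖ (C ∖ (C ∩ Y)).

(⊆) fails and (⊇) fails.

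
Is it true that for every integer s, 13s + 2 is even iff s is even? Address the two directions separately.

Both implications hold.

[⇒] Suppose 13s + 2 is even. Since 13 is odd, 13s and s have the same parity, so 13s + 2 ≡ s + 2 (mod 2). As 2 is even, 13s + 2 is even exactly when s is even. Thus s is even.

[⇐] Conversely, suppose s is even; write s = 2j. Then 13s + 2 = 13·(2j) + 2 = 2·13j + 2, which is even.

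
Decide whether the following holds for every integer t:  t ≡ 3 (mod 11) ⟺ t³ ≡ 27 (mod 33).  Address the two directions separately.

Only the reverse direction holds.

Forward direction. This fails: take t = 14. Then 14 ≡ 3 (mod 11), but 14³ = 2744 ≡ 5 (mod 33), not 27.

Converse. The residues r modulo 33 with r³ ≡ 27 (mod 33) are exactly {3}, and each is ≡ 3 (mod 11).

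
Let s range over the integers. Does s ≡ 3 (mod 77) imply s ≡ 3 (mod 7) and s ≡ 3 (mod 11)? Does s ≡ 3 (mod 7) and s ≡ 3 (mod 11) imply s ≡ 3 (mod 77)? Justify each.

(→) Suppose s ≡ 3 (mod 77); write s = 77j + 3. Since 7 ∣ 77, reducing mod 7 gives s ≡ 3 (mod 7); since 11 ∣ 77, reducing mod 11 gives s ≡ 3 (mod 11).

(←) Conversely, if s ≡ 3 (mod 7) and s ≡ 3 (mod 11), then by the Chinese remainder theorem s ≡ 3 (mod 77). This is exactly s ≡ 3 (mod 77).

Equivalent; both directions hold.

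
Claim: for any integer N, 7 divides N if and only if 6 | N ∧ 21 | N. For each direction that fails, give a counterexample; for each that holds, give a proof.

Only the reverse direction holds.

[⇒] This fails: take N = 7. Certainly 7 ∣ 7, but 6 ∤ 7.

[⇐] Suppose 6 ∣ N and 21 ∣ N. Any common multiple of 6 and 21 is a multiple of their lcm; here lcm(6, 21) = 6·21/gcd(6, 21) = 126/3 = 42, so 42 ∣ N. Since 7 ∣ 42, it follows that 7 ∣ N.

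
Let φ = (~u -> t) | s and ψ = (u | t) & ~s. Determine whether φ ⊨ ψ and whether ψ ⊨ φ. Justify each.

(⇐) Assume the antecedent. If u is true, (~u -> t) | s reduces to true regardless of the other variables. If u is false, the antecedent forces (u = F, t = T, s = F), and (~u -> t) | s holds there. Either way (~u -> t) | s holds.

(⇒) This fails. Under u = F, t = F, s = T, the left side is true but the right side is false.

(⇒) fails; (⇐) holds.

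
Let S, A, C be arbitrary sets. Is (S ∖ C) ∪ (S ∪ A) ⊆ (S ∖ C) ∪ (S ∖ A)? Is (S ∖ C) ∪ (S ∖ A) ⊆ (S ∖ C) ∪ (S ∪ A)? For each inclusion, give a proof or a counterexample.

(⊆) fails; (⊇) holds.

(⊆) This inclusion fails. Take S = ∅, A = {1}, C = ∅; then 1 ∈ (S ∖ C) ∪ (S ∪ A) but 1 ∉ (S ∖ C) ∪ (S ∖ A).

(⊇) Let x ∈ (S ∖ C) ∪ (S ∖ A). Then either x ∈ S and x ∉ A, C; or x ∈ S ∩ A and x ∉ C; or x ∈ S ∩ C and x ∉ A. In each case x ∈ (S ∖ C) ∪ (S ∪ A), so (S ∖ C) ∪ (S ∖ A) ⊆ (S ∖ C) ∪ (S ∪ A).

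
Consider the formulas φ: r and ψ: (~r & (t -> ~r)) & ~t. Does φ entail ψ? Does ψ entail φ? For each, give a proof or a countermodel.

[⇒] This fails. Under r = T, t = F, the left side is true but the right side is false.

[⇐] This fails. Under r = F, t = F, the left side is false but the right side is true.

Both directions fail.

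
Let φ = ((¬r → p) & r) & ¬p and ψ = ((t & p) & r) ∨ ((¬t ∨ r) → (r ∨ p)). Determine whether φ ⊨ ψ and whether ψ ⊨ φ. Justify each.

Not equivalent: only (⇒) holds.

Converse. This fails. Under p = T, r = F, t = F, the left side is false but the right side is true.

Forward direction. Assume the antecedent. If p is true, the antecedent cannot hold. If p is false, the antecedent forces (p = F, r = T, t = F) or (p = F, r = T, t = T), and the consequent holds there. Either way the consequent holds.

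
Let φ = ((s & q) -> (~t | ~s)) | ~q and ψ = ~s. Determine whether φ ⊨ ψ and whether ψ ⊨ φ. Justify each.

Only the reverse direction holds.

(→) This fails. Under t = F, q = F, s = T, the left side is true but the right side is false.

(←) Assume the antecedent. If t is true, the antecedent forces (t = T, q = F, s = F) or (t = T, q = T, s = F), and ((s & q) -> (~t | ~s)) | ~q holds there. If t is false, ((s & q) -> (~t | ~s)) | ~q reduces to true regardless of the other variables. Either way ((s & q) -> (~t | ~s)) | ~q holds.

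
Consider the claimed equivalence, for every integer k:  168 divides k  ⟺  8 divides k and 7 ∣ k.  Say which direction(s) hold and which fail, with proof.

(→) If 168 ∣ k, write k = 168q. Since 168 = 21·8, k = 8·(21q), so 8 ∣ k; and since 168 = 24·7, k = 7·(24q), so 7 ∣ k.

(←) This fails: take k = 56. Both 8 ∣ 56 and 7 ∣ 56, yet 56 is not a multiple of 168 (since 56 = 0·168 + 56), so 168 ∤ 56.

Only the forward implication holds.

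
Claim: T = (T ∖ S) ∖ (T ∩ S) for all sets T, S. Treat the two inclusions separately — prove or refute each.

(⟹) This inclusion fails. Take T = {1}, S = {1}; then 1 ∈ T but 1 ∉ (T ∖ S) ∖ (T ∩ S).

(⟸) Let x ∈ (T ∖ S) ∖ (T ∩ S). Then x ∈ T and x ∉ S, from which x ∈ T.

(⊆) fails; (⊇) holds.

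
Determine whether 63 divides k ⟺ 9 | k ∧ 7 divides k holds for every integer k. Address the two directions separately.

Equivalent; both directions hold.

(⇒) If 63 ∣ k, write k = 63q. Since 63 = 7·9, k = 9·(7q), so 9 ∣ k; and since 63 = 9·7, k = 7·(9q), so 7 ∣ k.

(⇐) Suppose 9 ∣ k and 7 ∣ k. Any common multiple of 9 and 7 is a multiple of their lcm; here gcd(9, 7) = 1, so lcm(9, 7) = 9·7 = 63, so 63 ∣ k.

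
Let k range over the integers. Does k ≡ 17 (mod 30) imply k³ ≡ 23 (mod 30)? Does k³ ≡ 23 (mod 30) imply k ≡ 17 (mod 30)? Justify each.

Forward direction. Suppose k ≡ 17 (mod 30). Write k = 30j + 17. Then (30j + 17)³ = 27000j³ + 45900j² + 26010j + 4913 = 30(900j³ + 1530j² + 867j + 163) + 23, so k³ ≡ 23 (mod 30).

Converse. Suppose k³ ≡ 23 (mod 30). The only residue r in {0, …, 29} with r³ ≡ 23 (mod 30) is r = 17, so k ≡ 17 (mod 30).

The biconditional holds.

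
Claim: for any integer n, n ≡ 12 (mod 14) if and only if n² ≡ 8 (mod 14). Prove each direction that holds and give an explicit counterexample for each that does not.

[⇒] This fails: take n = 12. Then 12 ≡ 12 (mod 14), but 12² = 144 ≡ 4 (mod 14), not 8.

[⇐] This fails: take n = 6. Then 6² = 36 ≡ 8 (mod 14), yet 6 ≡ 6 (mod 14), not 12.

Neither implication holds.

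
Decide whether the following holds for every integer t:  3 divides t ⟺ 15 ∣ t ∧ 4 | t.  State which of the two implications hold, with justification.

Only the reverse direction holds.

(⟹) This fails: take t = 3. Certainly 3 ∣ 3, but 15 ∤ 3.

(⟸) Suppose 15 ∣ t and 4 ∣ t. Any common multiple of 15 and 4 is a multiple of their lcm; here gcd(15, 4) = 1, so lcm(15, 4) = 15·4 = 60, so 60 ∣ t. Since 3 ∣ 60, it follows that 3 ∣ t.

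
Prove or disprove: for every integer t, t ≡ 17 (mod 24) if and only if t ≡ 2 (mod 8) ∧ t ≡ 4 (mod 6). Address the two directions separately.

[⇒] This fails: t = 17 gives 17 ≡ 17 (mod 24) but 17 ≡ 1 (mod 8), so the conjunction on the right does not hold.

[⇐] This fails: t = 10 satisfies both congruences on the right (10 ≡ 2 mod 8 and 10 ≡ 4 mod 6) yet 10 ≡ 10 (mod 24), not 17.

Neither implication holds.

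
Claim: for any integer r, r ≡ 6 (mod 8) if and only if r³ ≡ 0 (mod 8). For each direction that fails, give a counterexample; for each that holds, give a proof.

Not equivalent: only (⇒) holds.

(←) This fails: take r = 0. Then 0³ = 0 ≡ 0 (mod 8), yet 0 ≡ 0 (mod 8), not 6.

(→) Suppose r ≡ 6 (mod 8). Write r = 8j + 6. Then (8j + 6)³ = 512j³ + 1152j² + 864j + 216 = 8(64j³ + 144j² + 108j + 27) + 0, so r³ ≡ 0 (mod 8).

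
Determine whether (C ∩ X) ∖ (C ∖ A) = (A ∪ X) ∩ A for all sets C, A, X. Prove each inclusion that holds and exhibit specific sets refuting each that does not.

(⟹) Let x ∈ (C ∩ X) ∖ (C ∖ A). Then x ∈ C ∩ A ∩ X, from which x ∈ (A ∪ X) ∩ A.

(⟸) This inclusion fails. Take C = ∅, A = {1}, X = ∅; then 1 ∈ (A ∪ X) ∩ A but 1 ∉ (C ∩ X) ∖ (C ∖ A).

The sets are not equal: only the forward inclusion holds.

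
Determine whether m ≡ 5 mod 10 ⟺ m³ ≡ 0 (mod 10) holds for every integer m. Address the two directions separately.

Neither direction holds.

(→) This fails: take m = 5. Then 5 ≡ 5 (mod 10), but 5³ = 125 ≡ 5 (mod 10), not 0.

(←) This fails: take m = 0. Then 0³ = 0 ≡ 0 (mod 10), yet 0 ≡ 0 (mod 10), not 5.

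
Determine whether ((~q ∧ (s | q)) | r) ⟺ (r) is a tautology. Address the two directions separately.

The forward direction fails; the converse holds.

[⇒] This fails. Under r = F, s = T, q = F, the left side is true but the right side is false.

[⇐] Assume the antecedent. If r is true, (~q ∧ (s | q)) | r reduces to true regardless of the other variables. If r is false, the antecedent cannot hold. Either way (~q ∧ (s | q)) | r holds.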